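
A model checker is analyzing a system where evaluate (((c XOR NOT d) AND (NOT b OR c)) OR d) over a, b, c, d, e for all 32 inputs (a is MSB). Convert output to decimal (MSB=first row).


Formula: (((c XOR NOT d) AND (NOT b OR c)) OR d) over a, b, c, d, e (32 rows)
Evaluate each row (bits = a,b,c,d,e, MSB first):
  row 0 [00000]: (((0 XOR NOT 0) AND (NOT 0 OR 0)) OR 0) -> 1
  row 1 [00001]: (((0 XOR NOT 0) AND (NOT 0 OR 0)) OR 0) -> 1
  row 2 [00010]: (((0 XOR NOT 1) AND (NOT 0 OR 0)) OR 1) -> 1
  row 3 [00011]: (((0 XOR NOT 1) AND (NOT 0 OR 0)) OR 1) -> 1
  row 4 [00100]: (((1 XOR NOT 0) AND (NOT 0 OR 1)) OR 0) -> 0
  row 5 [00101]: (((1 XOR NOT 0) AND (NOT 0 OR 1)) OR 0) -> 0
  row 6 [00110]: (((1 XOR NOT 1) AND (NOT 0 OR 1)) OR 1) -> 1
  row 7 [00111]: (((1 XOR NOT 1) AND (NOT 0 OR 1)) OR 1) -> 1
  row 8 [01000]: (((0 XOR NOT 0) AND (NOT 1 OR 0)) OR 0) -> 0
  row 9 [01001]: (((0 XOR NOT 0) AND (NOT 1 OR 0)) OR 0) -> 0
  row 10 [01010]: (((0 XOR NOT 1) AND (NOT 1 OR 0)) OR 1) -> 1
  row 11 [01011]: (((0 XOR NOT 1) AND (NOT 1 OR 0)) OR 1) -> 1
  row 12 [01100]: (((1 XOR NOT 0) AND (NOT 1 OR 1)) OR 0) -> 0
  row 13 [01101]: (((1 XOR NOT 0) AND (NOT 1 OR 1)) OR 0) -> 0
  row 14 [01110]: (((1 XOR NOT 1) AND (NOT 1 OR 1)) OR 1) -> 1
  row 15 [01111]: (((1 XOR NOT 1) AND (NOT 1 OR 1)) OR 1) -> 1
  row 16 [10000]: (((0 XOR NOT 0) AND (NOT 0 OR 0)) OR 0) -> 1
  row 17 [10001]: (((0 XOR NOT 0) AND (NOT 0 OR 0)) OR 0) -> 1
  row 18 [10010]: (((0 XOR NOT 1) AND (NOT 0 OR 0)) OR 1) -> 1
  row 19 [10011]: (((0 XOR NOT 1) AND (NOT 0 OR 0)) OR 1) -> 1
  row 20 [10100]: (((1 XOR NOT 0) AND (NOT 0 OR 1)) OR 0) -> 0
  row 21 [10101]: (((1 XOR NOT 0) AND (NOT 0 OR 1)) OR 0) -> 0
  row 22 [10110]: (((1 XOR NOT 1) AND (NOT 0 OR 1)) OR 1) -> 1
  row 23 [10111]: (((1 XOR NOT 1) AND (NOT 0 OR 1)) OR 1) -> 1
  row 24 [11000]: (((0 XOR NOT 0) AND (NOT 1 OR 0)) OR 0) -> 0
  row 25 [11001]: (((0 XOR NOT 0) AND (NOT 1 OR 0)) OR 0) -> 0
  row 26 [11010]: (((0 XOR NOT 1) AND (NOT 1 OR 0)) OR 1) -> 1
  row 27 [11011]: (((0 XOR NOT 1) AND (NOT 1 OR 0)) OR 1) -> 1
  row 28 [11100]: (((1 XOR NOT 0) AND (NOT 1 OR 1)) OR 0) -> 0
  row 29 [11101]: (((1 XOR NOT 0) AND (NOT 1 OR 1)) OR 0) -> 0
  row 30 [11110]: (((1 XOR NOT 1) AND (NOT 1 OR 1)) OR 1) -> 1
  row 31 [11111]: (((1 XOR NOT 1) AND (NOT 1 OR 1)) OR 1) -> 1
Full result column, 4 rows per line (a,b,c fixed per line; d,e runs 00..11 left to right):
  rows 0-3 [a,b,c=000]: 1111  = hex F
  rows 4-7 [a,b,c=001]: 0011  = hex 3
  rows 8-11 [a,b,c=010]: 0011  = hex 3
  rows 12-15 [a,b,c=011]: 0011  = hex 3
  rows 16-19 [a,b,c=100]: 1111  = hex F
  rows 20-23 [a,b,c=101]: 0011  = hex 3
  rows 24-27 [a,b,c=110]: 0011  = hex 3
  rows 28-31 [a,b,c=111]: 0011  = hex 3
Output column (row 0 .. row 31) = 11110011001100111111001100110011
Output column grouped in 4s = 1111 0011 0011 0011 1111 0011 0011 0011 = 0xF333F333
Convert to decimal digit by digit (value = value*16 + digit):
  F -> 15
  15*16 + 3 = 243
  243*16 + 3 = 3891
  3891*16 + 3 = 62259
  62259*16 + 15 (F) = 996159
  996159*16 + 3 = 15938547
  15938547*16 + 3 = 255016755
  255016755*16 + 3 = 4080268083
Decimal = 4080268083

4080268083


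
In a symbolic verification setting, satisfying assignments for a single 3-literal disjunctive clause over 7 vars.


Step 1: Total=2^7=128
Step 2: Unsat when all 3 false: 2^4=16
Step 3: Sat=128-16=112

112


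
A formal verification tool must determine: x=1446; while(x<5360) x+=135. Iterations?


Step 1: x goes from 1446 toward 5360 by 135; the body runs while x<5360, so iterations = ceil((bound-start)/step)
Step 2: Distance=3914
Step 3: ceil(3914/135)=29

29


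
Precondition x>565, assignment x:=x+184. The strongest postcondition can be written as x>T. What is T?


Formula: sp(P, x:=E) = exists old_x. (x = E[old_x/x]) AND P[old_x/x] (old_x is the value of x before the assignment; eliminate old_x by solving x = E[old_x/x] for old_x)
Step 1: Precondition P: x>565, i.e. old_x > 565
Step 2: Assignment gives x = old_x + 184, so old_x = x - 184
Step 3: Substitute into P: x - 184 > 565
Step 4: Simplify: x > 565+184 = 749

749


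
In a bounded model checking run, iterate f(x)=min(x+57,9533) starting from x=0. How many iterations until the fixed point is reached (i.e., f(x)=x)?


Step 1: x=0, cap=9533, increment=57
Step 2: x grows by 57 each step until capped at 9533; fixed point is x=9533
Step 3: iterations = ceil(9533/57) = 168

168


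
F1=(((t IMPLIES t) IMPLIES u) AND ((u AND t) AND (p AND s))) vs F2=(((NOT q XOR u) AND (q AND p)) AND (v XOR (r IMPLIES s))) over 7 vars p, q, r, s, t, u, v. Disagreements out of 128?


F1 = (((t IMPLIES t) IMPLIES u) AND ((u AND t) AND (p AND s)))
F2 = (((NOT q XOR u) AND (q AND p)) AND (v XOR (r IMPLIES s)))
Evaluate both on each of 128 rows (bits = p,q,r,s,t,u,v):
  row 0 [0000000]: F1=0 F2=0 -> 0
  row 1 [0000001]: F1=0 F2=0 -> 0
  row 2 [0000010]: F1=0 F2=0 -> 0
  row 3 [0000011]: F1=0 F2=0 -> 0
  row 4 [0000100]: F1=0 F2=0 -> 0
  (every remaining row is evaluated the same way; all 128 results are listed next)
Full result column, 8 rows per line (p,q,r,s fixed per line; t,u,v runs 000..111 left to right):
  rows 0-7 [p,q,r,s=0000]: 00000000  (ones: 0)
  rows 8-15 [p,q,r,s=0001]: 00000000  (ones: 0)
  rows 16-23 [p,q,r,s=0010]: 00000000  (ones: 0)
  rows 24-31 [p,q,r,s=0011]: 00000000  (ones: 0)
  rows 32-39 [p,q,r,s=0100]: 00000000  (ones: 0)
  rows 40-47 [p,q,r,s=0101]: 00000000  (ones: 0)
  rows 48-55 [p,q,r,s=0110]: 00000000  (ones: 0)
  rows 56-63 [p,q,r,s=0111]: 00000000  (ones: 0)
  rows 64-71 [p,q,r,s=1000]: 00000000  (ones: 0)
  rows 72-79 [p,q,r,s=1001]: 00000011  (ones: 2)
  rows 80-87 [p,q,r,s=1010]: 00000000  (ones: 0)
  rows 88-95 [p,q,r,s=1011]: 00000011  (ones: 2)
  rows 96-103 [p,q,r,s=1100]: 00100010  (ones: 2)
  rows 104-111 [p,q,r,s=1101]: 00100001  (ones: 2)
  rows 112-119 [p,q,r,s=1110]: 00010001  (ones: 2)
  rows 120-127 [p,q,r,s=1111]: 00100001  (ones: 2)
Disagreements = 0+0+0+0+0+0+0+0+0+2+0+2+2+2+2+2 = 12

12


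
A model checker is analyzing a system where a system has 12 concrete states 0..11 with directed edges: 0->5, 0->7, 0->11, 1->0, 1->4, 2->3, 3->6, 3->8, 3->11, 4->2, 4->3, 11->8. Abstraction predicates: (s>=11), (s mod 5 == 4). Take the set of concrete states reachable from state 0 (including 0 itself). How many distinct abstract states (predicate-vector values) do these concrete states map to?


BFS from 0:
Concrete reachable: {0, 5, 7, 8, 11}
Abstract via predicates (s>=11), (s mod 5 == 4):
  (0,0) <- {0, 5, 7, 8}
  (1,0) <- {11}
Distinct abstract states = 2

2


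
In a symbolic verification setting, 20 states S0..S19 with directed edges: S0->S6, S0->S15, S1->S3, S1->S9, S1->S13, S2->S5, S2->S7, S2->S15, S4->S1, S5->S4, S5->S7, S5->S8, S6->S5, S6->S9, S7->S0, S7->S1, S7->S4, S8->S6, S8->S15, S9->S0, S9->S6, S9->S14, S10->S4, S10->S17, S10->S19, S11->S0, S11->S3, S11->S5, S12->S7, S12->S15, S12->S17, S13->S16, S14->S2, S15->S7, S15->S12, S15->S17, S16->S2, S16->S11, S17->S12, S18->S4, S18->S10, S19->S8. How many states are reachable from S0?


BFS from S0:
  layer 0: {S0}
  layer 1: {S6, S15}
  layer 2: {S5, S7, S9, S12, S17}
  layer 3: {S1, S4, S8, S14}
  layer 4: {S2, S3, S13}
  layer 5: {S16}
  layer 6: {S11}
Reachable set: {S0, S1, S2, S3, S4, S5, S6, S7, S8, S9, S11, S12, S13, S14, S15, S16, S17}
Count = 17

17


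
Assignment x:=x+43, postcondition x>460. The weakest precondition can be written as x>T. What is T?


Formula: wp(x:=E, P) = P[E/x] (substitute E for x in postcondition)
Step 1: Postcondition: x>460
Step 2: Substitute x+43 for x: x+43>460
Step 3: Solve for x: x > 460-43 = 417

417


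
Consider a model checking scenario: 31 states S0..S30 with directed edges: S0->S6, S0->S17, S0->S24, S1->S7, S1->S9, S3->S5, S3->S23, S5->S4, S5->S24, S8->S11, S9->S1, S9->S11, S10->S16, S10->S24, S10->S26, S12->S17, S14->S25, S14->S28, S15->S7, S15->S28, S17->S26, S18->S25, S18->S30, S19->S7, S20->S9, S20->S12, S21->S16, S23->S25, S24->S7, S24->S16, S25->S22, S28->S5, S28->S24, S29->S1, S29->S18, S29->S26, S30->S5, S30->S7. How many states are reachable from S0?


BFS from S0:
  layer 0: {S0}
  layer 1: {S6, S17, S24}
  layer 2: {S7, S16, S26}
Reachable set: {S0, S6, S7, S16, S17, S24, S26}
Count = 7

7


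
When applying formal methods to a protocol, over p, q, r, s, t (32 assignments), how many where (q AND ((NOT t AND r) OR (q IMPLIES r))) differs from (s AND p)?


F1 = (q AND ((NOT t AND r) OR (q IMPLIES r)))
F2 = (s AND p)
Evaluate both on each of 32 rows (bits = p,q,r,s,t):
  row 0 [00000]: F1=0 F2=0 -> 0
  row 1 [00001]: F1=0 F2=0 -> 0
  row 2 [00010]: F1=0 F2=0 -> 0
  row 3 [00011]: F1=0 F2=0 -> 0
  row 4 [00100]: F1=0 F2=0 -> 0
  row 5 [00101]: F1=0 F2=0 -> 0
  row 6 [00110]: F1=0 F2=0 -> 0
  row 7 [00111]: F1=0 F2=0 -> 0
  row 8 [01000]: F1=0 F2=0 -> 0
  row 9 [01001]: F1=0 F2=0 -> 0
  row 10 [01010]: F1=0 F2=0 -> 0
  row 11 [01011]: F1=0 F2=0 -> 0
  row 12 [01100]: F1=1 F2=0 (differ) -> 1
  row 13 [01101]: F1=1 F2=0 (differ) -> 1
  row 14 [01110]: F1=1 F2=0 (differ) -> 1
  row 15 [01111]: F1=1 F2=0 (differ) -> 1
  row 16 [10000]: F1=0 F2=0 -> 0
  row 17 [10001]: F1=0 F2=0 -> 0
  row 18 [10010]: F1=0 F2=1 (differ) -> 1
  row 19 [10011]: F1=0 F2=1 (differ) -> 1
  row 20 [10100]: F1=0 F2=0 -> 0
  row 21 [10101]: F1=0 F2=0 -> 0
  row 22 [10110]: F1=0 F2=1 (differ) -> 1
  row 23 [10111]: F1=0 F2=1 (differ) -> 1
  row 24 [11000]: F1=0 F2=0 -> 0
  row 25 [11001]: F1=0 F2=0 -> 0
  row 26 [11010]: F1=0 F2=1 (differ) -> 1
  row 27 [11011]: F1=0 F2=1 (differ) -> 1
  row 28 [11100]: F1=1 F2=0 (differ) -> 1
  row 29 [11101]: F1=1 F2=0 (differ) -> 1
  row 30 [11110]: F1=1 F2=1 -> 0
  row 31 [11111]: F1=1 F2=1 -> 0
Full result column, 8 rows per line (p,q fixed per line; r,s,t runs 000..111 left to right):
  rows 0-7 [p,q=00]: 00000000  (ones: 0)
  rows 8-15 [p,q=01]: 00001111  (ones: 4)
  rows 16-23 [p,q=10]: 00110011  (ones: 4)
  rows 24-31 [p,q=11]: 00111100  (ones: 4)
Disagreements = 0+4+4+4 = 12

12


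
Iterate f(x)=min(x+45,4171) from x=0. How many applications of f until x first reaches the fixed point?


Step 1: x=0, cap=4171, increment=45
Step 2: x grows by 45 each step until capped at 4171; fixed point is x=4171
Step 3: iterations = ceil(4171/45) = 93

93


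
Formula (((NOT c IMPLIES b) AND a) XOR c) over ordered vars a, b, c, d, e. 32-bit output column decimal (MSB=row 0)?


Formula: (((NOT c IMPLIES b) AND a) XOR c) over a, b, c, d, e (32 rows)
Evaluate each row (bits = a,b,c,d,e, MSB first):
  row 0 [00000]: (((NOT 0 IMPLIES 0) AND 0) XOR 0) -> 0
  row 1 [00001]: (((NOT 0 IMPLIES 0) AND 0) XOR 0) -> 0
  row 2 [00010]: (((NOT 0 IMPLIES 0) AND 0) XOR 0) -> 0
  row 3 [00011]: (((NOT 0 IMPLIES 0) AND 0) XOR 0) -> 0
  row 4 [00100]: (((NOT 1 IMPLIES 0) AND 0) XOR 1) -> 1
  row 5 [00101]: (((NOT 1 IMPLIES 0) AND 0) XOR 1) -> 1
  row 6 [00110]: (((NOT 1 IMPLIES 0) AND 0) XOR 1) -> 1
  row 7 [00111]: (((NOT 1 IMPLIES 0) AND 0) XOR 1) -> 1
  row 8 [01000]: (((NOT 0 IMPLIES 1) AND 0) XOR 0) -> 0
  row 9 [01001]: (((NOT 0 IMPLIES 1) AND 0) XOR 0) -> 0
  row 10 [01010]: (((NOT 0 IMPLIES 1) AND 0) XOR 0) -> 0
  row 11 [01011]: (((NOT 0 IMPLIES 1) AND 0) XOR 0) -> 0
  row 12 [01100]: (((NOT 1 IMPLIES 1) AND 0) XOR 1) -> 1
  row 13 [01101]: (((NOT 1 IMPLIES 1) AND 0) XOR 1) -> 1
  row 14 [01110]: (((NOT 1 IMPLIES 1) AND 0) XOR 1) -> 1
  row 15 [01111]: (((NOT 1 IMPLIES 1) AND 0) XOR 1) -> 1
  row 16 [10000]: (((NOT 0 IMPLIES 0) AND 1) XOR 0) -> 0
  row 17 [10001]: (((NOT 0 IMPLIES 0) AND 1) XOR 0) -> 0
  row 18 [10010]: (((NOT 0 IMPLIES 0) AND 1) XOR 0) -> 0
  row 19 [10011]: (((NOT 0 IMPLIES 0) AND 1) XOR 0) -> 0
  row 20 [10100]: (((NOT 1 IMPLIES 0) AND 1) XOR 1) -> 0
  row 21 [10101]: (((NOT 1 IMPLIES 0) AND 1) XOR 1) -> 0
  row 22 [10110]: (((NOT 1 IMPLIES 0) AND 1) XOR 1) -> 0
  row 23 [10111]: (((NOT 1 IMPLIES 0) AND 1) XOR 1) -> 0
  row 24 [11000]: (((NOT 0 IMPLIES 1) AND 1) XOR 0) -> 1
  row 25 [11001]: (((NOT 0 IMPLIES 1) AND 1) XOR 0) -> 1
  row 26 [11010]: (((NOT 0 IMPLIES 1) AND 1) XOR 0) -> 1
  row 27 [11011]: (((NOT 0 IMPLIES 1) AND 1) XOR 0) -> 1
  row 28 [11100]: (((NOT 1 IMPLIES 1) AND 1) XOR 1) -> 0
  row 29 [11101]: (((NOT 1 IMPLIES 1) AND 1) XOR 1) -> 0
  row 30 [11110]: (((NOT 1 IMPLIES 1) AND 1) XOR 1) -> 0
  row 31 [11111]: (((NOT 1 IMPLIES 1) AND 1) XOR 1) -> 0
Full result column, 4 rows per line (a,b,c fixed per line; d,e runs 00..11 left to right):
  rows 0-3 [a,b,c=000]: 0000  = hex 0
  rows 4-7 [a,b,c=001]: 1111  = hex F
  rows 8-11 [a,b,c=010]: 0000  = hex 0
  rows 12-15 [a,b,c=011]: 1111  = hex F
  rows 16-19 [a,b,c=100]: 0000  = hex 0
  rows 20-23 [a,b,c=101]: 0000  = hex 0
  rows 24-27 [a,b,c=110]: 1111  = hex F
  rows 28-31 [a,b,c=111]: 0000  = hex 0
Output column (row 0 .. row 31) = 00001111000011110000000011110000
Output column grouped in 4s = 0000 1111 0000 1111 0000 0000 1111 0000 = 0x0F0F00F0
Convert to decimal digit by digit (value = value*16 + digit):
  0 -> 0
  0*16 + 15 (F) = 15
  15*16 + 0 = 240
  240*16 + 15 (F) = 3855
  3855*16 + 0 = 61680
  61680*16 + 0 = 986880
  986880*16 + 15 (F) = 15790095
  15790095*16 + 0 = 252641520
Decimal = 252641520

252641520


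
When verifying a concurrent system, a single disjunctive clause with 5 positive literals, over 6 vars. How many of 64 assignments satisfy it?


Step 1: Total=2^6=64
Step 2: Unsat when all 5 false: 2^1=2
Step 3: Sat=64-2=62

62


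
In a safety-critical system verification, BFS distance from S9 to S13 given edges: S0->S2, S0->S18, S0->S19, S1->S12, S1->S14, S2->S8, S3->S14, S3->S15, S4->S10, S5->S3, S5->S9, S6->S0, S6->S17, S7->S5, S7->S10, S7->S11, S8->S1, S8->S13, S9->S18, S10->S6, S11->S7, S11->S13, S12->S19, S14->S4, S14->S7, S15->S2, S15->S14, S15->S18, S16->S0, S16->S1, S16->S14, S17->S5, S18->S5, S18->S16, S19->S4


BFS layer-by-layer from S9:
  dist 0: {S9}
  dist 1: {S18}
  dist 2: {S5, S16}
  dist 3: {S0, S1, S3, S14}
  dist 4: {S2, S4, S7, S12, S15, S19}
  dist 5: {S8, S10, S11}
  dist 6: {S6, S13}
  -> S13 reached at distance 6
Shortest path length = 6

6


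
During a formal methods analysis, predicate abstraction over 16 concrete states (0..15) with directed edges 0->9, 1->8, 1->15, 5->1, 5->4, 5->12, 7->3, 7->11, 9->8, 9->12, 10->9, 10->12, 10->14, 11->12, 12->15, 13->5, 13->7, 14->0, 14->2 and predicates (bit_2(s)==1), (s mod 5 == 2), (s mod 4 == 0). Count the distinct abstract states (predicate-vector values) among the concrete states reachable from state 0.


BFS from 0:
Concrete reachable: {0, 8, 9, 12, 15}
Abstract via predicates (bit_2(s)==1), (s mod 5 == 2), (s mod 4 == 0):
  (0,0,0) <- {9}
  (0,0,1) <- {0, 8}
  (1,0,0) <- {15}
  (1,1,1) <- {12}
Distinct abstract states = 4

4


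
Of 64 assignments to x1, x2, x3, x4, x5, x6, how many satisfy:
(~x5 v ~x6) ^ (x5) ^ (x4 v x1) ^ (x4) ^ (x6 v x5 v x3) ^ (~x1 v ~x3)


CNF with 6 clauses over 6 vars (64 assignments).
An assignment satisfies CNF iff every clause has >=1 true literal.
Check each row (bits = x1,x2,x3,x4,x5,x6; clause T/F shown):
  row 0 [000000]: clauses=TFFFFT -> 0
  row 1 [000001]: clauses=TFFFTT -> 0
  row 2 [000010]: clauses=TTFFTT -> 0
  row 3 [000011]: clauses=FTFFTT -> 0
  row 4 [000100]: clauses=TFTTFT -> 0
  (every remaining row is evaluated the same way; all 64 results are listed next)
Full result column, 8 rows per line (x1,x2,x3 fixed per line; x4,x5,x6 runs 000..111 left to right):
  rows 0-7 [x1,x2,x3=000]: 00000010  (ones: 1)
  rows 8-15 [x1,x2,x3=001]: 00000010  (ones: 1)
  rows 16-23 [x1,x2,x3=010]: 00000010  (ones: 1)
  rows 24-31 [x1,x2,x3=011]: 00000010  (ones: 1)
  rows 32-39 [x1,x2,x3=100]: 00000010  (ones: 1)
  rows 40-47 [x1,x2,x3=101]: 00000000  (ones: 0)
  rows 48-55 [x1,x2,x3=110]: 00000010  (ones: 1)
  rows 56-63 [x1,x2,x3=111]: 00000000  (ones: 0)
Satisfying assignments = 1+1+1+1+1+0+1+0 = 6

6


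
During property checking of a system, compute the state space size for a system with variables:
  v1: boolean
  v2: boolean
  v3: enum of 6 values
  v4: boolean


State space = product of domain sizes of all variables.
Domain sizes:
  v1 (boolean): 2
  v2 (boolean): 2
  v3 (enum of 6 values): 6
  v4 (boolean): 2
Product = 2 * 2 * 6 * 2 = 48

48


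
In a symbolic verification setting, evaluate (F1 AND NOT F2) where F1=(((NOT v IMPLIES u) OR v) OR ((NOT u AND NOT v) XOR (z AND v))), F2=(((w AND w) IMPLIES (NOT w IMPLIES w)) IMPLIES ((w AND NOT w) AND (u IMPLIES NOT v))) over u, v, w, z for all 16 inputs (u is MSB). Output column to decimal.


F1 = (((NOT v IMPLIES u) OR v) OR ((NOT u AND NOT v) XOR (z AND v)))
F2 = (((w AND w) IMPLIES (NOT w IMPLIES w)) IMPLIES ((w AND NOT w) AND (u IMPLIES NOT v)))
Counterexample to F1=>F2 is where F1=1 and F2=0.
Evaluate each row (bits = u,v,w,z, MSB first):
  row 0 [0000]: F1=1 F2=0 -> F1&~F2 -> 1
  row 1 [0001]: F1=1 F2=0 -> F1&~F2 -> 1
  row 2 [0010]: F1=1 F2=0 -> F1&~F2 -> 1
  row 3 [0011]: F1=1 F2=0 -> F1&~F2 -> 1
  row 4 [0100]: F1=1 F2=0 -> F1&~F2 -> 1
  row 5 [0101]: F1=1 F2=0 -> F1&~F2 -> 1
  row 6 [0110]: F1=1 F2=0 -> F1&~F2 -> 1
  row 7 [0111]: F1=1 F2=0 -> F1&~F2 -> 1
  row 8 [1000]: F1=1 F2=0 -> F1&~F2 -> 1
  row 9 [1001]: F1=1 F2=0 -> F1&~F2 -> 1
  row 10 [1010]: F1=1 F2=0 -> F1&~F2 -> 1
  row 11 [1011]: F1=1 F2=0 -> F1&~F2 -> 1
  row 12 [1100]: F1=1 F2=0 -> F1&~F2 -> 1
  row 13 [1101]: F1=1 F2=0 -> F1&~F2 -> 1
  row 14 [1110]: F1=1 F2=0 -> F1&~F2 -> 1
  row 15 [1111]: F1=1 F2=0 -> F1&~F2 -> 1
Full result column, 4 rows per line (u,v fixed per line; w,z runs 00..11 left to right):
  rows 0-3 [u,v=00]: 1111  = hex F
  rows 4-7 [u,v=01]: 1111  = hex F
  rows 8-11 [u,v=10]: 1111  = hex F
  rows 12-15 [u,v=11]: 1111  = hex F
Counterexample vector (row 0 .. row 15) = 1111111111111111
Output column grouped in 4s = 1111 1111 1111 1111 = 0xFFFF
Convert to decimal digit by digit (value = value*16 + digit):
  F -> 15
  15*16 + 15 (F) = 255
  255*16 + 15 (F) = 4095
  4095*16 + 15 (F) = 65535
Decimal = 65535

65535


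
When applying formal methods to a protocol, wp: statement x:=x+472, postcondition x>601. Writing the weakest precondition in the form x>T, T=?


Formula: wp(x:=E, P) = P[E/x] (substitute E for x in postcondition)
Step 1: Postcondition: x>601
Step 2: Substitute x+472 for x: x+472>601
Step 3: Solve for x: x > 601-472 = 129

129


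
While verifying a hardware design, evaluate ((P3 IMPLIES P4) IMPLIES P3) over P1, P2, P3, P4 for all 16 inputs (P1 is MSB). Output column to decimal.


Formula: ((P3 IMPLIES P4) IMPLIES P3) over P1, P2, P3, P4 (16 rows)
Evaluate each row (bits = P1,P2,P3,P4, MSB first):
  row 0 [0000]: ((0 IMPLIES 0) IMPLIES 0) -> 0
  row 1 [0001]: ((0 IMPLIES 1) IMPLIES 0) -> 0
  row 2 [0010]: ((1 IMPLIES 0) IMPLIES 1) -> 1
  row 3 [0011]: ((1 IMPLIES 1) IMPLIES 1) -> 1
  row 4 [0100]: ((0 IMPLIES 0) IMPLIES 0) -> 0
  row 5 [0101]: ((0 IMPLIES 1) IMPLIES 0) -> 0
  row 6 [0110]: ((1 IMPLIES 0) IMPLIES 1) -> 1
  row 7 [0111]: ((1 IMPLIES 1) IMPLIES 1) -> 1
  row 8 [1000]: ((0 IMPLIES 0) IMPLIES 0) -> 0
  row 9 [1001]: ((0 IMPLIES 1) IMPLIES 0) -> 0
  row 10 [1010]: ((1 IMPLIES 0) IMPLIES 1) -> 1
  row 11 [1011]: ((1 IMPLIES 1) IMPLIES 1) -> 1
  row 12 [1100]: ((0 IMPLIES 0) IMPLIES 0) -> 0
  row 13 [1101]: ((0 IMPLIES 1) IMPLIES 0) -> 0
  row 14 [1110]: ((1 IMPLIES 0) IMPLIES 1) -> 1
  row 15 [1111]: ((1 IMPLIES 1) IMPLIES 1) -> 1
Full result column, 4 rows per line (P1,P2 fixed per line; P3,P4 runs 00..11 left to right):
  rows 0-3 [P1,P2=00]: 0011  = hex 3
  rows 4-7 [P1,P2=01]: 0011  = hex 3
  rows 8-11 [P1,P2=10]: 0011  = hex 3
  rows 12-15 [P1,P2=11]: 0011  = hex 3
Output column (row 0 .. row 15) = 0011001100110011
Output column grouped in 4s = 0011 0011 0011 0011 = 0x3333
Convert to decimal digit by digit (value = value*16 + digit):
  3 -> 3
  3*16 + 3 = 51
  51*16 + 3 = 819
  819*16 + 3 = 13107
Decimal = 13107

13107


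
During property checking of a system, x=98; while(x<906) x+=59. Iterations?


Step 1: x goes from 98 toward 906 by 59; the body runs while x<906, so iterations = ceil((bound-start)/step)
Step 2: Distance=808
Step 3: ceil(808/59)=14

14


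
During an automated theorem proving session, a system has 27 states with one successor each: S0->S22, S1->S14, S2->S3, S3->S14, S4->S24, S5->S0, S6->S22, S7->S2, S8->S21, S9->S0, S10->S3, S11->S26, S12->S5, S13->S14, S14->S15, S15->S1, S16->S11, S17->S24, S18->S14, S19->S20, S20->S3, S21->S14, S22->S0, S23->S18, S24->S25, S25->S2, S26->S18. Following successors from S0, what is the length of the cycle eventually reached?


Trace from S0 until a state repeats:
  S0 -> S22 -> S0
S0 first seen at step 0, revisited at step 2.
Cycle length = 2 - 0 = 2

2


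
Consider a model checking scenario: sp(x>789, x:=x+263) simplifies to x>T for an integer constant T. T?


Formula: sp(P, x:=E) = exists old_x. (x = E[old_x/x]) AND P[old_x/x] (old_x is the value of x before the assignment; eliminate old_x by solving x = E[old_x/x] for old_x)
Step 1: Precondition P: x>789, i.e. old_x > 789
Step 2: Assignment gives x = old_x + 263, so old_x = x - 263
Step 3: Substitute into P: x - 263 > 789
Step 4: Simplify: x > 789+263 = 1052

1052


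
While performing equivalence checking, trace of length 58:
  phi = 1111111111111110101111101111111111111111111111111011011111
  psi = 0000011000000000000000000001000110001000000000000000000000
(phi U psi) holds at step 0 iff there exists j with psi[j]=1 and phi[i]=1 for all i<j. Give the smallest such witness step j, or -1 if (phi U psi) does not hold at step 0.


(phi U psi) at 0: need smallest j with psi[j]=1 and phi[i]=1 for all i in [0,j).
Scan from step 0:
  step 0: phi=1, psi=0 -> continue
  step 1: phi=1, psi=0 -> continue
  step 2: phi=1, psi=0 -> continue
  step 3: phi=1, psi=0 -> continue
  step 5: psi=1 and phi held for [0,5) -> witness found
Witness step = 5

5


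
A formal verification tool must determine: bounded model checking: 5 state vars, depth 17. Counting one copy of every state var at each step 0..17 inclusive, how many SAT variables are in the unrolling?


BMC unrolls to depth k, creating one copy of each state var for steps 0..k.
Step count = 17 + 1 = 18 (steps 0 through 17)
Vars per step = 5
Total = 5 * 18 = 90

90


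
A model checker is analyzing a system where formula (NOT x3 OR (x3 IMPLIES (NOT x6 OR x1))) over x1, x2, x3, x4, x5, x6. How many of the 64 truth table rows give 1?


Formula: (NOT x3 OR (x3 IMPLIES (NOT x6 OR x1))) over 6 vars (64 rows)
Evaluate each row (x1, x2, x3, x4, x5, x6 as bits, MSB first):
  row 0 [000000]: (NOT 0 OR (0 IMPLIES (NOT 0 OR 0))) -> 1
  row 1 [000001]: (NOT 0 OR (0 IMPLIES (NOT 1 OR 0))) -> 1
  row 2 [000010]: (NOT 0 OR (0 IMPLIES (NOT 0 OR 0))) -> 1
  row 3 [000011]: (NOT 0 OR (0 IMPLIES (NOT 1 OR 0))) -> 1
  row 4 [000100]: (NOT 0 OR (0 IMPLIES (NOT 0 OR 0))) -> 1
  (every remaining row is evaluated the same way; all 64 results are listed next)
Full result column, 8 rows per line (x1,x2,x3 fixed per line; x4,x5,x6 runs 000..111 left to right):
  rows 0-7 [x1,x2,x3=000]: 11111111  (ones: 8)
  rows 8-15 [x1,x2,x3=001]: 10101010  (ones: 4)
  rows 16-23 [x1,x2,x3=010]: 11111111  (ones: 8)
  rows 24-31 [x1,x2,x3=011]: 10101010  (ones: 4)
  rows 32-39 [x1,x2,x3=100]: 11111111  (ones: 8)
  rows 40-47 [x1,x2,x3=101]: 11111111  (ones: 8)
  rows 48-55 [x1,x2,x3=110]: 11111111  (ones: 8)
  rows 56-63 [x1,x2,x3=111]: 11111111  (ones: 8)
Count of 1-rows = 8+4+8+4+8+8+8+8 = 56

56


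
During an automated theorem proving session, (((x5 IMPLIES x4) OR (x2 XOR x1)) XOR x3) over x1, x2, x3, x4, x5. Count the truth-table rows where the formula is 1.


Formula: (((x5 IMPLIES x4) OR (x2 XOR x1)) XOR x3) over 5 vars (32 rows)
Evaluate each row (x1, x2, x3, x4, x5 as bits, MSB first):
  row 0 [00000]: (((0 IMPLIES 0) OR (0 XOR 0)) XOR 0) -> 1
  row 1 [00001]: (((1 IMPLIES 0) OR (0 XOR 0)) XOR 0) -> 0
  row 2 [00010]: (((0 IMPLIES 1) OR (0 XOR 0)) XOR 0) -> 1
  row 3 [00011]: (((1 IMPLIES 1) OR (0 XOR 0)) XOR 0) -> 1
  row 4 [00100]: (((0 IMPLIES 0) OR (0 XOR 0)) XOR 1) -> 0
  row 5 [00101]: (((1 IMPLIES 0) OR (0 XOR 0)) XOR 1) -> 1
  row 6 [00110]: (((0 IMPLIES 1) OR (0 XOR 0)) XOR 1) -> 0
  row 7 [00111]: (((1 IMPLIES 1) OR (0 XOR 0)) XOR 1) -> 0
  row 8 [01000]: (((0 IMPLIES 0) OR (1 XOR 0)) XOR 0) -> 1
  row 9 [01001]: (((1 IMPLIES 0) OR (1 XOR 0)) XOR 0) -> 1
  row 10 [01010]: (((0 IMPLIES 1) OR (1 XOR 0)) XOR 0) -> 1
  row 11 [01011]: (((1 IMPLIES 1) OR (1 XOR 0)) XOR 0) -> 1
  row 12 [01100]: (((0 IMPLIES 0) OR (1 XOR 0)) XOR 1) -> 0
  row 13 [01101]: (((1 IMPLIES 0) OR (1 XOR 0)) XOR 1) -> 0
  row 14 [01110]: (((0 IMPLIES 1) OR (1 XOR 0)) XOR 1) -> 0
  row 15 [01111]: (((1 IMPLIES 1) OR (1 XOR 0)) XOR 1) -> 0
  row 16 [10000]: (((0 IMPLIES 0) OR (0 XOR 1)) XOR 0) -> 1
  row 17 [10001]: (((1 IMPLIES 0) OR (0 XOR 1)) XOR 0) -> 1
  row 18 [10010]: (((0 IMPLIES 1) OR (0 XOR 1)) XOR 0) -> 1
  row 19 [10011]: (((1 IMPLIES 1) OR (0 XOR 1)) XOR 0) -> 1
  row 20 [10100]: (((0 IMPLIES 0) OR (0 XOR 1)) XOR 1) -> 0
  row 21 [10101]: (((1 IMPLIES 0) OR (0 XOR 1)) XOR 1) -> 0
  row 22 [10110]: (((0 IMPLIES 1) OR (0 XOR 1)) XOR 1) -> 0
  row 23 [10111]: (((1 IMPLIES 1) OR (0 XOR 1)) XOR 1) -> 0
  row 24 [11000]: (((0 IMPLIES 0) OR (1 XOR 1)) XOR 0) -> 1
  row 25 [11001]: (((1 IMPLIES 0) OR (1 XOR 1)) XOR 0) -> 0
  row 26 [11010]: (((0 IMPLIES 1) OR (1 XOR 1)) XOR 0) -> 1
  row 27 [11011]: (((1 IMPLIES 1) OR (1 XOR 1)) XOR 0) -> 1
  row 28 [11100]: (((0 IMPLIES 0) OR (1 XOR 1)) XOR 1) -> 0
  row 29 [11101]: (((1 IMPLIES 0) OR (1 XOR 1)) XOR 1) -> 1
  row 30 [11110]: (((0 IMPLIES 1) OR (1 XOR 1)) XOR 1) -> 0
  row 31 [11111]: (((1 IMPLIES 1) OR (1 XOR 1)) XOR 1) -> 0
Full result column, 8 rows per line (x1,x2 fixed per line; x3,x4,x5 runs 000..111 left to right):
  rows 0-7 [x1,x2=00]: 10110100  (ones: 4)
  rows 8-15 [x1,x2=01]: 11110000  (ones: 4)
  rows 16-23 [x1,x2=10]: 11110000  (ones: 4)
  rows 24-31 [x1,x2=11]: 10110100  (ones: 4)
Count of 1-rows = 4+4+4+4 = 16

16


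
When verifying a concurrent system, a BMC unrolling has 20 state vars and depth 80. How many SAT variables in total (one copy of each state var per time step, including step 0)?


BMC unrolls to depth k, creating one copy of each state var for steps 0..k.
Step count = 80 + 1 = 81 (steps 0 through 80)
Vars per step = 20
Total = 20 * 81 = 1620

1620


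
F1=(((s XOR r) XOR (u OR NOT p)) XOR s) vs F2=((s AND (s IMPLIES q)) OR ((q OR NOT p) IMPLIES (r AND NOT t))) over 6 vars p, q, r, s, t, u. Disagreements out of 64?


F1 = (((s XOR r) XOR (u OR NOT p)) XOR s)
F2 = ((s AND (s IMPLIES q)) OR ((q OR NOT p) IMPLIES (r AND NOT t)))
Evaluate both on each of 64 rows (bits = p,q,r,s,t,u):
  row 0 [000000]: F1=1 F2=0 (differ) -> 1
  row 1 [000001]: F1=1 F2=0 (differ) -> 1
  row 2 [000010]: F1=1 F2=0 (differ) -> 1
  row 3 [000011]: F1=1 F2=0 (differ) -> 1
  row 4 [000100]: F1=1 F2=0 (differ) -> 1
  (every remaining row is evaluated the same way; all 64 results are listed next)
Full result column, 8 rows per line (p,q,r fixed per line; s,t,u runs 000..111 left to right):
  rows 0-7 [p,q,r=000]: 11111111  (ones: 8)
  rows 8-15 [p,q,r=001]: 11001100  (ones: 4)
  rows 16-23 [p,q,r=010]: 11110000  (ones: 4)
  rows 24-31 [p,q,r=011]: 11001111  (ones: 6)
  rows 32-39 [p,q,r=100]: 10101010  (ones: 4)
  rows 40-47 [p,q,r=101]: 01010101  (ones: 4)
  rows 48-55 [p,q,r=110]: 01011010  (ones: 4)
  rows 56-63 [p,q,r=111]: 01100101  (ones: 4)
Disagreements = 8+4+4+6+4+4+4+4 = 38

38


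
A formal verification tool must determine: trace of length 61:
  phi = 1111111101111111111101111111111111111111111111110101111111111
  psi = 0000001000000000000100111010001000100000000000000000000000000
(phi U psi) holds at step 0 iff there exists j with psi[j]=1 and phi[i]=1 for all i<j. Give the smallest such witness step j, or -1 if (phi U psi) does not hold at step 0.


(phi U psi) at 0: need smallest j with psi[j]=1 and phi[i]=1 for all i in [0,j).
Scan from step 0:
  step 0: phi=1, psi=0 -> continue
  step 1: phi=1, psi=0 -> continue
  step 2: phi=1, psi=0 -> continue
  step 3: phi=1, psi=0 -> continue
  step 6: psi=1 and phi held for [0,6) -> witness found
Witness step = 6

6


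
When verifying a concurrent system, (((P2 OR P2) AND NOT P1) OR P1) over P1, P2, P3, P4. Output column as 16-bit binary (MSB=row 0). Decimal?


Formula: (((P2 OR P2) AND NOT P1) OR P1) over P1, P2, P3, P4 (16 rows)
Evaluate each row (bits = P1,P2,P3,P4, MSB first):
  row 0 [0000]: (((0 OR 0) AND NOT 0) OR 0) -> 0
  row 1 [0001]: (((0 OR 0) AND NOT 0) OR 0) -> 0
  row 2 [0010]: (((0 OR 0) AND NOT 0) OR 0) -> 0
  row 3 [0011]: (((0 OR 0) AND NOT 0) OR 0) -> 0
  row 4 [0100]: (((1 OR 1) AND NOT 0) OR 0) -> 1
  row 5 [0101]: (((1 OR 1) AND NOT 0) OR 0) -> 1
  row 6 [0110]: (((1 OR 1) AND NOT 0) OR 0) -> 1
  row 7 [0111]: (((1 OR 1) AND NOT 0) OR 0) -> 1
  row 8 [1000]: (((0 OR 0) AND NOT 1) OR 1) -> 1
  row 9 [1001]: (((0 OR 0) AND NOT 1) OR 1) -> 1
  row 10 [1010]: (((0 OR 0) AND NOT 1) OR 1) -> 1
  row 11 [1011]: (((0 OR 0) AND NOT 1) OR 1) -> 1
  row 12 [1100]: (((1 OR 1) AND NOT 1) OR 1) -> 1
  row 13 [1101]: (((1 OR 1) AND NOT 1) OR 1) -> 1
  row 14 [1110]: (((1 OR 1) AND NOT 1) OR 1) -> 1
  row 15 [1111]: (((1 OR 1) AND NOT 1) OR 1) -> 1
Full result column, 4 rows per line (P1,P2 fixed per line; P3,P4 runs 00..11 left to right):
  rows 0-3 [P1,P2=00]: 0000  = hex 0
  rows 4-7 [P1,P2=01]: 1111  = hex F
  rows 8-11 [P1,P2=10]: 1111  = hex F
  rows 12-15 [P1,P2=11]: 1111  = hex F
Output column (row 0 .. row 15) = 0000111111111111
Output column grouped in 4s = 0000 1111 1111 1111 = 0x0FFF
Convert to decimal digit by digit (value = value*16 + digit):
  0 -> 0
  0*16 + 15 (F) = 15
  15*16 + 15 (F) = 255
  255*16 + 15 (F) = 4095
Decimal = 4095

4095


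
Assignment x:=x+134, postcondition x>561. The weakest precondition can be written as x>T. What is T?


Formula: wp(x:=E, P) = P[E/x] (substitute E for x in postcondition)
Step 1: Postcondition: x>561
Step 2: Substitute x+134 for x: x+134>561
Step 3: Solve for x: x > 561-134 = 427

427


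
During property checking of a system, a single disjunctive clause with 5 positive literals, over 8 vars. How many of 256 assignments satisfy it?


Step 1: Total=2^8=256
Step 2: Unsat when all 5 false: 2^3=8
Step 3: Sat=256-8=248

248


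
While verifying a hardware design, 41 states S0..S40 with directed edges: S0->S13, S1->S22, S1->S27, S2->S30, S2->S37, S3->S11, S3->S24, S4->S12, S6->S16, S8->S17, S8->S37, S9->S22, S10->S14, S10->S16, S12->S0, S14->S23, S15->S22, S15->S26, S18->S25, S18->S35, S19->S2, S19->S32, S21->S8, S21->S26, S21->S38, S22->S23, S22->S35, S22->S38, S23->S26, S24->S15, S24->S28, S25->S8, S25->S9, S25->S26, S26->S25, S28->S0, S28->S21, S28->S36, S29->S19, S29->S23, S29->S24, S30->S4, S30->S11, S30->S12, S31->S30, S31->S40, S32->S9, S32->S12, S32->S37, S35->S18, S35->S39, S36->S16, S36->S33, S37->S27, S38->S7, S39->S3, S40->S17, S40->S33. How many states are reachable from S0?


BFS from S0:
  layer 0: {S0}
  layer 1: {S13}
Reachable set: {S0, S13}
Count = 2

2


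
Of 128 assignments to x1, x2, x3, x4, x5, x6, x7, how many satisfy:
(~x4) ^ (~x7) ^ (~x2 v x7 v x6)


CNF with 3 clauses over 7 vars (128 assignments).
An assignment satisfies CNF iff every clause has >=1 true literal.
Check each row (bits = x1,x2,x3,x4,x5,x6,x7; clause T/F shown):
  row 0 [0000000]: clauses=TTT -> 1
  row 1 [0000001]: clauses=TFT -> 0
  row 2 [0000010]: clauses=TTT -> 1
  row 3 [0000011]: clauses=TFT -> 0
  row 4 [0000100]: clauses=TTT -> 1
  (every remaining row is evaluated the same way; all 128 results are listed next)
Full result column, 8 rows per line (x1,x2,x3,x4 fixed per line; x5,x6,x7 runs 000..111 left to right):
  rows 0-7 [x1,x2,x3,x4=0000]: 10101010  (ones: 4)
  rows 8-15 [x1,x2,x3,x4=0001]: 00000000  (ones: 0)
  rows 16-23 [x1,x2,x3,x4=0010]: 10101010  (ones: 4)
  rows 24-31 [x1,x2,x3,x4=0011]: 00000000  (ones: 0)
  rows 32-39 [x1,x2,x3,x4=0100]: 00100010  (ones: 2)
  rows 40-47 [x1,x2,x3,x4=0101]: 00000000  (ones: 0)
  rows 48-55 [x1,x2,x3,x4=0110]: 00100010  (ones: 2)
  rows 56-63 [x1,x2,x3,x4=0111]: 00000000  (ones: 0)
  rows 64-71 [x1,x2,x3,x4=1000]: 10101010  (ones: 4)
  rows 72-79 [x1,x2,x3,x4=1001]: 00000000  (ones: 0)
  rows 80-87 [x1,x2,x3,x4=1010]: 10101010  (ones: 4)
  rows 88-95 [x1,x2,x3,x4=1011]: 00000000  (ones: 0)
  rows 96-103 [x1,x2,x3,x4=1100]: 00100010  (ones: 2)
  rows 104-111 [x1,x2,x3,x4=1101]: 00000000  (ones: 0)
  rows 112-119 [x1,x2,x3,x4=1110]: 00100010  (ones: 2)
  rows 120-127 [x1,x2,x3,x4=1111]: 00000000  (ones: 0)
Satisfying assignments = 4+0+4+0+2+0+2+0+4+0+4+0+2+0+2+0 = 24

24


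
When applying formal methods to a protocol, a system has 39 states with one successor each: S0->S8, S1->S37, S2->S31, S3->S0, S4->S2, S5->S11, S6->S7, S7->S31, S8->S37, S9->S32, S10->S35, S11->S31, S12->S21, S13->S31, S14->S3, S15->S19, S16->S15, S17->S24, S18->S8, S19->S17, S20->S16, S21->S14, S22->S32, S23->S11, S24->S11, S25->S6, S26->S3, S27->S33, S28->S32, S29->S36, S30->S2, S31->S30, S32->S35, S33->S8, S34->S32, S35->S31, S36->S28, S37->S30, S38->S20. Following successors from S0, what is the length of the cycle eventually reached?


Trace from S0 until a state repeats:
  S0 -> S8 -> S37 -> S30 -> S2 -> S31 -> S30
S30 first seen at step 3, revisited at step 6.
Cycle length = 6 - 3 = 3

3


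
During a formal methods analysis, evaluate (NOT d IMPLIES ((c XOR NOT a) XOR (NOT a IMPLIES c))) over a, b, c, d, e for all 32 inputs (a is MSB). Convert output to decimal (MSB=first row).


Formula: (NOT d IMPLIES ((c XOR NOT a) XOR (NOT a IMPLIES c))) over a, b, c, d, e (32 rows)
Evaluate each row (bits = a,b,c,d,e, MSB first):
  row 0 [00000]: (NOT 0 IMPLIES ((0 XOR NOT 0) XOR (NOT 0 IMPLIES 0))) -> 1
  row 1 [00001]: (NOT 0 IMPLIES ((0 XOR NOT 0) XOR (NOT 0 IMPLIES 0))) -> 1
  row 2 [00010]: (NOT 1 IMPLIES ((0 XOR NOT 0) XOR (NOT 0 IMPLIES 0))) -> 1
  row 3 [00011]: (NOT 1 IMPLIES ((0 XOR NOT 0) XOR (NOT 0 IMPLIES 0))) -> 1
  row 4 [00100]: (NOT 0 IMPLIES ((1 XOR NOT 0) XOR (NOT 0 IMPLIES 1))) -> 1
  row 5 [00101]: (NOT 0 IMPLIES ((1 XOR NOT 0) XOR (NOT 0 IMPLIES 1))) -> 1
  row 6 [00110]: (NOT 1 IMPLIES ((1 XOR NOT 0) XOR (NOT 0 IMPLIES 1))) -> 1
  row 7 [00111]: (NOT 1 IMPLIES ((1 XOR NOT 0) XOR (NOT 0 IMPLIES 1))) -> 1
  row 8 [01000]: (NOT 0 IMPLIES ((0 XOR NOT 0) XOR (NOT 0 IMPLIES 0))) -> 1
  row 9 [01001]: (NOT 0 IMPLIES ((0 XOR NOT 0) XOR (NOT 0 IMPLIES 0))) -> 1
  row 10 [01010]: (NOT 1 IMPLIES ((0 XOR NOT 0) XOR (NOT 0 IMPLIES 0))) -> 1
  row 11 [01011]: (NOT 1 IMPLIES ((0 XOR NOT 0) XOR (NOT 0 IMPLIES 0))) -> 1
  row 12 [01100]: (NOT 0 IMPLIES ((1 XOR NOT 0) XOR (NOT 0 IMPLIES 1))) -> 1
  row 13 [01101]: (NOT 0 IMPLIES ((1 XOR NOT 0) XOR (NOT 0 IMPLIES 1))) -> 1
  row 14 [01110]: (NOT 1 IMPLIES ((1 XOR NOT 0) XOR (NOT 0 IMPLIES 1))) -> 1
  row 15 [01111]: (NOT 1 IMPLIES ((1 XOR NOT 0) XOR (NOT 0 IMPLIES 1))) -> 1
  row 16 [10000]: (NOT 0 IMPLIES ((0 XOR NOT 1) XOR (NOT 1 IMPLIES 0))) -> 1
  row 17 [10001]: (NOT 0 IMPLIES ((0 XOR NOT 1) XOR (NOT 1 IMPLIES 0))) -> 1
  row 18 [10010]: (NOT 1 IMPLIES ((0 XOR NOT 1) XOR (NOT 1 IMPLIES 0))) -> 1
  row 19 [10011]: (NOT 1 IMPLIES ((0 XOR NOT 1) XOR (NOT 1 IMPLIES 0))) -> 1
  row 20 [10100]: (NOT 0 IMPLIES ((1 XOR NOT 1) XOR (NOT 1 IMPLIES 1))) -> 0
  row 21 [10101]: (NOT 0 IMPLIES ((1 XOR NOT 1) XOR (NOT 1 IMPLIES 1))) -> 0
  row 22 [10110]: (NOT 1 IMPLIES ((1 XOR NOT 1) XOR (NOT 1 IMPLIES 1))) -> 1
  row 23 [10111]: (NOT 1 IMPLIES ((1 XOR NOT 1) XOR (NOT 1 IMPLIES 1))) -> 1
  row 24 [11000]: (NOT 0 IMPLIES ((0 XOR NOT 1) XOR (NOT 1 IMPLIES 0))) -> 1
  row 25 [11001]: (NOT 0 IMPLIES ((0 XOR NOT 1) XOR (NOT 1 IMPLIES 0))) -> 1
  row 26 [11010]: (NOT 1 IMPLIES ((0 XOR NOT 1) XOR (NOT 1 IMPLIES 0))) -> 1
  row 27 [11011]: (NOT 1 IMPLIES ((0 XOR NOT 1) XOR (NOT 1 IMPLIES 0))) -> 1
  row 28 [11100]: (NOT 0 IMPLIES ((1 XOR NOT 1) XOR (NOT 1 IMPLIES 1))) -> 0
  row 29 [11101]: (NOT 0 IMPLIES ((1 XOR NOT 1) XOR (NOT 1 IMPLIES 1))) -> 0
  row 30 [11110]: (NOT 1 IMPLIES ((1 XOR NOT 1) XOR (NOT 1 IMPLIES 1))) -> 1
  row 31 [11111]: (NOT 1 IMPLIES ((1 XOR NOT 1) XOR (NOT 1 IMPLIES 1))) -> 1
Full result column, 4 rows per line (a,b,c fixed per line; d,e runs 00..11 left to right):
  rows 0-3 [a,b,c=000]: 1111  = hex F
  rows 4-7 [a,b,c=001]: 1111  = hex F
  rows 8-11 [a,b,c=010]: 1111  = hex F
  rows 12-15 [a,b,c=011]: 1111  = hex F
  rows 16-19 [a,b,c=100]: 1111  = hex F
  rows 20-23 [a,b,c=101]: 0011  = hex 3
  rows 24-27 [a,b,c=110]: 1111  = hex F
  rows 28-31 [a,b,c=111]: 0011  = hex 3
Output column (row 0 .. row 31) = 11111111111111111111001111110011
Output column grouped in 4s = 1111 1111 1111 1111 1111 0011 1111 0011 = 0xFFFFF3F3
Convert to decimal digit by digit (value = value*16 + digit):
  F -> 15
  15*16 + 15 (F) = 255
  255*16 + 15 (F) = 4095
  4095*16 + 15 (F) = 65535
  65535*16 + 15 (F) = 1048575
  1048575*16 + 3 = 16777203
  16777203*16 + 15 (F) = 268435263
  268435263*16 + 3 = 4294964211
Decimal = 4294964211

4294964211


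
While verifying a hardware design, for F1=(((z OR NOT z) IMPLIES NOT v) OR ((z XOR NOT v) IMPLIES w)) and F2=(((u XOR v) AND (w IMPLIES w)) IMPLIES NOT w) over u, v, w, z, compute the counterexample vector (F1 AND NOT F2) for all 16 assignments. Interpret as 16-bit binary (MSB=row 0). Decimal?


F1 = (((z OR NOT z) IMPLIES NOT v) OR ((z XOR NOT v) IMPLIES w))
F2 = (((u XOR v) AND (w IMPLIES w)) IMPLIES NOT w)
Counterexample to F1=>F2 is where F1=1 and F2=0.
Evaluate each row (bits = u,v,w,z, MSB first):
  row 0 [0000]: F1=1 F2=1 -> F1&~F2 -> 0
  row 1 [0001]: F1=1 F2=1 -> F1&~F2 -> 0
  row 2 [0010]: F1=1 F2=1 -> F1&~F2 -> 0
  row 3 [0011]: F1=1 F2=1 -> F1&~F2 -> 0
  row 4 [0100]: F1=1 F2=1 -> F1&~F2 -> 0
  row 5 [0101]: F1=0 F2=1 -> F1&~F2 -> 0
  row 6 [0110]: F1=1 F2=0 -> F1&~F2 -> 1
  row 7 [0111]: F1=1 F2=0 -> F1&~F2 -> 1
  row 8 [1000]: F1=1 F2=1 -> F1&~F2 -> 0
  row 9 [1001]: F1=1 F2=1 -> F1&~F2 -> 0
  row 10 [1010]: F1=1 F2=0 -> F1&~F2 -> 1
  row 11 [1011]: F1=1 F2=0 -> F1&~F2 -> 1
  row 12 [1100]: F1=1 F2=1 -> F1&~F2 -> 0
  row 13 [1101]: F1=0 F2=1 -> F1&~F2 -> 0
  row 14 [1110]: F1=1 F2=1 -> F1&~F2 -> 0
  row 15 [1111]: F1=1 F2=1 -> F1&~F2 -> 0
Full result column, 4 rows per line (u,v fixed per line; w,z runs 00..11 left to right):
  rows 0-3 [u,v=00]: 0000  = hex 0
  rows 4-7 [u,v=01]: 0011  = hex 3
  rows 8-11 [u,v=10]: 0011  = hex 3
  rows 12-15 [u,v=11]: 0000  = hex 0
Counterexample vector (row 0 .. row 15) = 0000001100110000
Output column grouped in 4s = 0000 0011 0011 0000 = 0x0330
Convert to decimal digit by digit (value = value*16 + digit):
  0 -> 0
  0*16 + 3 = 3
  3*16 + 3 = 51
  51*16 + 0 = 816
Decimal = 816

816


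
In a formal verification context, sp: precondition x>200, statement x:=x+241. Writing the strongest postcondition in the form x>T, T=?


Formula: sp(P, x:=E) = exists old_x. (x = E[old_x/x]) AND P[old_x/x] (old_x is the value of x before the assignment; eliminate old_x by solving x = E[old_x/x] for old_x)
Step 1: Precondition P: x>200, i.e. old_x > 200
Step 2: Assignment gives x = old_x + 241, so old_x = x - 241
Step 3: Substitute into P: x - 241 > 200
Step 4: Simplify: x > 200+241 = 441

441


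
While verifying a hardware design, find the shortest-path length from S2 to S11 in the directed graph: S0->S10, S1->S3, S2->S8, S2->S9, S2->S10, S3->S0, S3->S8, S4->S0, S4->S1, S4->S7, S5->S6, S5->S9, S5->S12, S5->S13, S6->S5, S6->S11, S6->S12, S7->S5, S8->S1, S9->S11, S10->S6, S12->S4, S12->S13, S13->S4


BFS layer-by-layer from S2:
  dist 0: {S2}
  dist 1: {S8, S9, S10}
  dist 2: {S1, S6, S11}
  -> S11 reached at distance 2
Shortest path length = 2

2


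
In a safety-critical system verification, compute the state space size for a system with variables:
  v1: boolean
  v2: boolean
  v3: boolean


State space = product of domain sizes of all variables.
Domain sizes:
  v1 (boolean): 2
  v2 (boolean): 2
  v3 (boolean): 2
Product = 2 * 2 * 2 = 8

8


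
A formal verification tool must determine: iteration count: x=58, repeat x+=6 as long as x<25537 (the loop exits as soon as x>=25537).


Step 1: x goes from 58 toward 25537 by 6; the body runs while x<25537, so iterations = ceil((bound-start)/step)
Step 2: Distance=25479
Step 3: ceil(25479/6)=4247

4247


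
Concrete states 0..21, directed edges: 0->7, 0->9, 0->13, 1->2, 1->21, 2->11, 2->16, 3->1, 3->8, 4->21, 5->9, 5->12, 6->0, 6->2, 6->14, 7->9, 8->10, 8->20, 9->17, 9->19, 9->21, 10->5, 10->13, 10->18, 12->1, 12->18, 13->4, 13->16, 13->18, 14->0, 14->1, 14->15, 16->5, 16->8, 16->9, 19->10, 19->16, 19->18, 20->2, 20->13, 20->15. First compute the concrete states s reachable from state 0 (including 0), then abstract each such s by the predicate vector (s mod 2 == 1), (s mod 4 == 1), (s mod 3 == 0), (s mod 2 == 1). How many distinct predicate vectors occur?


BFS from 0:
Concrete reachable: {0, 1, 2, 4, 5, 7, 8, 9, 10, 11, 12, 13, 15, 16, 17, 18, 19, 20, 21}
Abstract via predicates (s mod 2 == 1), (s mod 4 == 1), (s mod 3 == 0), (s mod 2 == 1):
  (0,0,0,0) <- {2, 4, 8, 10, 16, 20}
  (0,0,1,0) <- {0, 12, 18}
  (1,0,0,1) <- {7, 11, 19}
  (1,0,1,1) <- {15}
  (1,1,0,1) <- {1, 5, 13, 17}
  (1,1,1,1) <- {9, 21}
Distinct abstract states = 6

6
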